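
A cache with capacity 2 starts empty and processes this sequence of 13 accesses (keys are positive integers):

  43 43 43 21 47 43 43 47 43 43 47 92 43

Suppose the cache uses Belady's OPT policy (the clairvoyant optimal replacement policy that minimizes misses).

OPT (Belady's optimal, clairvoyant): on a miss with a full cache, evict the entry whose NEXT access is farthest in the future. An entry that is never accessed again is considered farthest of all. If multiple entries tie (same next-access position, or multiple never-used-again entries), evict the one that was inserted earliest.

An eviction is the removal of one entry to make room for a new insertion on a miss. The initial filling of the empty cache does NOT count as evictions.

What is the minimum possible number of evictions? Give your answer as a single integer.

OPT (Belady) simulation (capacity=2):
  1. access 43: MISS. Cache: [43]
  2. access 43: HIT. Next use of 43: step 3. Cache: [43]
  3. access 43: HIT. Next use of 43: step 6. Cache: [43]
  4. access 21: MISS. Cache: [43 21]
  5. access 47: MISS, evict 21 (next use: never). Cache: [43 47]
  6. access 43: HIT. Next use of 43: step 7. Cache: [43 47]
  7. access 43: HIT. Next use of 43: step 9. Cache: [43 47]
  8. access 47: HIT. Next use of 47: step 11. Cache: [43 47]
  9. access 43: HIT. Next use of 43: step 10. Cache: [43 47]
  10. access 43: HIT. Next use of 43: step 13. Cache: [43 47]
  11. access 47: HIT. Next use of 47: never. Cache: [43 47]
  12. access 92: MISS, evict 47 (next use: never). Cache: [43 92]
  13. access 43: HIT. Next use of 43: never. Cache: [43 92]
Total: 9 hits, 4 misses, 2 evictions

Answer: 2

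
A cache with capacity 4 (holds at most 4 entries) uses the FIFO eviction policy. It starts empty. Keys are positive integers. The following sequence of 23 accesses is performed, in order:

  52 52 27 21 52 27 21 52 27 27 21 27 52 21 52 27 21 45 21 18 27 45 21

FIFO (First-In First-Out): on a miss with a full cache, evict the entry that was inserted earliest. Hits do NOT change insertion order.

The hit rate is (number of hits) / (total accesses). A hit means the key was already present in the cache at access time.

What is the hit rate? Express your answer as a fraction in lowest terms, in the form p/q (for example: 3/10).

FIFO simulation (capacity=4):
  1. access 52: MISS. Cache (old->new): [52]
  2. access 52: HIT. Cache (old->new): [52]
  3. access 27: MISS. Cache (old->new): [52 27]
  4. access 21: MISS. Cache (old->new): [52 27 21]
  5. access 52: HIT. Cache (old->new): [52 27 21]
  6. access 27: HIT. Cache (old->new): [52 27 21]
  7. access 21: HIT. Cache (old->new): [52 27 21]
  8. access 52: HIT. Cache (old->new): [52 27 21]
  9. access 27: HIT. Cache (old->new): [52 27 21]
  10. access 27: HIT. Cache (old->new): [52 27 21]
  11. access 21: HIT. Cache (old->new): [52 27 21]
  12. access 27: HIT. Cache (old->new): [52 27 21]
  13. access 52: HIT. Cache (old->new): [52 27 21]
  14. access 21: HIT. Cache (old->new): [52 27 21]
  15. access 52: HIT. Cache (old->new): [52 27 21]
  16. access 27: HIT. Cache (old->new): [52 27 21]
  17. access 21: HIT. Cache (old->new): [52 27 21]
  18. access 45: MISS. Cache (old->new): [52 27 21 45]
  19. access 21: HIT. Cache (old->new): [52 27 21 45]
  20. access 18: MISS, evict 52. Cache (old->new): [27 21 45 18]
  21. access 27: HIT. Cache (old->new): [27 21 45 18]
  22. access 45: HIT. Cache (old->new): [27 21 45 18]
  23. access 21: HIT. Cache (old->new): [27 21 45 18]
Total: 18 hits, 5 misses, 1 evictions

Hit rate = 18/23

Answer: 18/23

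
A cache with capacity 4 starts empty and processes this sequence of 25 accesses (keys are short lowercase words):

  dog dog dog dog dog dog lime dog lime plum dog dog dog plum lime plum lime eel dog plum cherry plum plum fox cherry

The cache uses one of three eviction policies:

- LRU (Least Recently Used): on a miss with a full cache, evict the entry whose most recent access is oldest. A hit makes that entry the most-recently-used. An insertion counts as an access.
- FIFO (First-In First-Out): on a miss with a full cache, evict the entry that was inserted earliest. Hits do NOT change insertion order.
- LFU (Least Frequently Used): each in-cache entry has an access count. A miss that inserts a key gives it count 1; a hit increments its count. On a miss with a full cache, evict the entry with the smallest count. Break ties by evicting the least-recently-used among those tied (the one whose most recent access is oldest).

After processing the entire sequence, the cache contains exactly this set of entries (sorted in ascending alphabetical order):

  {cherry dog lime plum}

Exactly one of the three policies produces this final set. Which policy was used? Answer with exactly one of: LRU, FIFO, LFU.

Simulating under each policy and comparing final sets:
  LRU: final set = {cherry dog fox plum} -> differs
  FIFO: final set = {cherry eel fox plum} -> differs
  LFU: final set = {cherry dog lime plum} -> MATCHES target
Only LFU produces the target set.

Answer: LFU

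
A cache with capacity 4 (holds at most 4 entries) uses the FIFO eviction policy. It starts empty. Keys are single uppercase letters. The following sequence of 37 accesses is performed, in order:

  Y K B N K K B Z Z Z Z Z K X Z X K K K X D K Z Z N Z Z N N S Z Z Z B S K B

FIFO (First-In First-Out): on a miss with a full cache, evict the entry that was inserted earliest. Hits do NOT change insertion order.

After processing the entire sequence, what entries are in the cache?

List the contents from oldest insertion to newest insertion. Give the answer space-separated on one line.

FIFO simulation (capacity=4):
  1. access Y: MISS. Cache (old->new): [Y]
  2. access K: MISS. Cache (old->new): [Y K]
  3. access B: MISS. Cache (old->new): [Y K B]
  4. access N: MISS. Cache (old->new): [Y K B N]
  5. access K: HIT. Cache (old->new): [Y K B N]
  6. access K: HIT. Cache (old->new): [Y K B N]
  7. access B: HIT. Cache (old->new): [Y K B N]
  8. access Z: MISS, evict Y. Cache (old->new): [K B N Z]
  9. access Z: HIT. Cache (old->new): [K B N Z]
  10. access Z: HIT. Cache (old->new): [K B N Z]
  11. access Z: HIT. Cache (old->new): [K B N Z]
  12. access Z: HIT. Cache (old->new): [K B N Z]
  13. access K: HIT. Cache (old->new): [K B N Z]
  14. access X: MISS, evict K. Cache (old->new): [B N Z X]
  15. access Z: HIT. Cache (old->new): [B N Z X]
  16. access X: HIT. Cache (old->new): [B N Z X]
  17. access K: MISS, evict B. Cache (old->new): [N Z X K]
  18. access K: HIT. Cache (old->new): [N Z X K]
  19. access K: HIT. Cache (old->new): [N Z X K]
  20. access X: HIT. Cache (old->new): [N Z X K]
  21. access D: MISS, evict N. Cache (old->new): [Z X K D]
  22. access K: HIT. Cache (old->new): [Z X K D]
  23. access Z: HIT. Cache (old->new): [Z X K D]
  24. access Z: HIT. Cache (old->new): [Z X K D]
  25. access N: MISS, evict Z. Cache (old->new): [X K D N]
  26. access Z: MISS, evict X. Cache (old->new): [K D N Z]
  27. access Z: HIT. Cache (old->new): [K D N Z]
  28. access N: HIT. Cache (old->new): [K D N Z]
  29. access N: HIT. Cache (old->new): [K D N Z]
  30. access S: MISS, evict K. Cache (old->new): [D N Z S]
  31. access Z: HIT. Cache (old->new): [D N Z S]
  32. access Z: HIT. Cache (old->new): [D N Z S]
  33. access Z: HIT. Cache (old->new): [D N Z S]
  34. access B: MISS, evict D. Cache (old->new): [N Z S B]
  35. access S: HIT. Cache (old->new): [N Z S B]
  36. access K: MISS, evict N. Cache (old->new): [Z S B K]
  37. access B: HIT. Cache (old->new): [Z S B K]
Total: 24 hits, 13 misses, 9 evictions

Answer: Z S B K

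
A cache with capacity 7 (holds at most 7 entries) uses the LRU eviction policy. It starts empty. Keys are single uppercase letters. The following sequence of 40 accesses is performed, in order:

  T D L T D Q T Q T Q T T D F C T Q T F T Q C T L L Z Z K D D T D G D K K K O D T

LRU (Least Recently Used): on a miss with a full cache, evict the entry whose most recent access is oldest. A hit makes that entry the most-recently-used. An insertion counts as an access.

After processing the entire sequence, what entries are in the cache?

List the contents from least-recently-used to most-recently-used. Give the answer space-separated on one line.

Answer: L Z G K O D T

Derivation:
LRU simulation (capacity=7):
  1. access T: MISS. Cache (LRU->MRU): [T]
  2. access D: MISS. Cache (LRU->MRU): [T D]
  3. access L: MISS. Cache (LRU->MRU): [T D L]
  4. access T: HIT. Cache (LRU->MRU): [D L T]
  5. access D: HIT. Cache (LRU->MRU): [L T D]
  6. access Q: MISS. Cache (LRU->MRU): [L T D Q]
  7. access T: HIT. Cache (LRU->MRU): [L D Q T]
  8. access Q: HIT. Cache (LRU->MRU): [L D T Q]
  9. access T: HIT. Cache (LRU->MRU): [L D Q T]
  10. access Q: HIT. Cache (LRU->MRU): [L D T Q]
  11. access T: HIT. Cache (LRU->MRU): [L D Q T]
  12. access T: HIT. Cache (LRU->MRU): [L D Q T]
  13. access D: HIT. Cache (LRU->MRU): [L Q T D]
  14. access F: MISS. Cache (LRU->MRU): [L Q T D F]
  15. access C: MISS. Cache (LRU->MRU): [L Q T D F C]
  16. access T: HIT. Cache (LRU->MRU): [L Q D F C T]
  17. access Q: HIT. Cache (LRU->MRU): [L D F C T Q]
  18. access T: HIT. Cache (LRU->MRU): [L D F C Q T]
  19. access F: HIT. Cache (LRU->MRU): [L D C Q T F]
  20. access T: HIT. Cache (LRU->MRU): [L D C Q F T]
  21. access Q: HIT. Cache (LRU->MRU): [L D C F T Q]
  22. access C: HIT. Cache (LRU->MRU): [L D F T Q C]
  23. access T: HIT. Cache (LRU->MRU): [L D F Q C T]
  24. access L: HIT. Cache (LRU->MRU): [D F Q C T L]
  25. access L: HIT. Cache (LRU->MRU): [D F Q C T L]
  26. access Z: MISS. Cache (LRU->MRU): [D F Q C T L Z]
  27. access Z: HIT. Cache (LRU->MRU): [D F Q C T L Z]
  28. access K: MISS, evict D. Cache (LRU->MRU): [F Q C T L Z K]
  29. access D: MISS, evict F. Cache (LRU->MRU): [Q C T L Z K D]
  30. access D: HIT. Cache (LRU->MRU): [Q C T L Z K D]
  31. access T: HIT. Cache (LRU->MRU): [Q C L Z K D T]
  32. access D: HIT. Cache (LRU->MRU): [Q C L Z K T D]
  33. access G: MISS, evict Q. Cache (LRU->MRU): [C L Z K T D G]
  34. access D: HIT. Cache (LRU->MRU): [C L Z K T G D]
  35. access K: HIT. Cache (LRU->MRU): [C L Z T G D K]
  36. access K: HIT. Cache (LRU->MRU): [C L Z T G D K]
  37. access K: HIT. Cache (LRU->MRU): [C L Z T G D K]
  38. access O: MISS, evict C. Cache (LRU->MRU): [L Z T G D K O]
  39. access D: HIT. Cache (LRU->MRU): [L Z T G K O D]
  40. access T: HIT. Cache (LRU->MRU): [L Z G K O D T]
Total: 29 hits, 11 misses, 4 evictions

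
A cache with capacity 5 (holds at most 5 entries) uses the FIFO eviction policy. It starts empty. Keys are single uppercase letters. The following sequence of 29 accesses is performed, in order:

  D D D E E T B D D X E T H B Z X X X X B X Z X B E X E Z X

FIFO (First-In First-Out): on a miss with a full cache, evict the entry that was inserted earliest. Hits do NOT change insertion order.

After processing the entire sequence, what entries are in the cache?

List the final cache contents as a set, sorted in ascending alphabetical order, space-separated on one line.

FIFO simulation (capacity=5):
  1. access D: MISS. Cache (old->new): [D]
  2. access D: HIT. Cache (old->new): [D]
  3. access D: HIT. Cache (old->new): [D]
  4. access E: MISS. Cache (old->new): [D E]
  5. access E: HIT. Cache (old->new): [D E]
  6. access T: MISS. Cache (old->new): [D E T]
  7. access B: MISS. Cache (old->new): [D E T B]
  8. access D: HIT. Cache (old->new): [D E T B]
  9. access D: HIT. Cache (old->new): [D E T B]
  10. access X: MISS. Cache (old->new): [D E T B X]
  11. access E: HIT. Cache (old->new): [D E T B X]
  12. access T: HIT. Cache (old->new): [D E T B X]
  13. access H: MISS, evict D. Cache (old->new): [E T B X H]
  14. access B: HIT. Cache (old->new): [E T B X H]
  15. access Z: MISS, evict E. Cache (old->new): [T B X H Z]
  16. access X: HIT. Cache (old->new): [T B X H Z]
  17. access X: HIT. Cache (old->new): [T B X H Z]
  18. access X: HIT. Cache (old->new): [T B X H Z]
  19. access X: HIT. Cache (old->new): [T B X H Z]
  20. access B: HIT. Cache (old->new): [T B X H Z]
  21. access X: HIT. Cache (old->new): [T B X H Z]
  22. access Z: HIT. Cache (old->new): [T B X H Z]
  23. access X: HIT. Cache (old->new): [T B X H Z]
  24. access B: HIT. Cache (old->new): [T B X H Z]
  25. access E: MISS, evict T. Cache (old->new): [B X H Z E]
  26. access X: HIT. Cache (old->new): [B X H Z E]
  27. access E: HIT. Cache (old->new): [B X H Z E]
  28. access Z: HIT. Cache (old->new): [B X H Z E]
  29. access X: HIT. Cache (old->new): [B X H Z E]
Total: 21 hits, 8 misses, 3 evictions

Answer: B E H X Z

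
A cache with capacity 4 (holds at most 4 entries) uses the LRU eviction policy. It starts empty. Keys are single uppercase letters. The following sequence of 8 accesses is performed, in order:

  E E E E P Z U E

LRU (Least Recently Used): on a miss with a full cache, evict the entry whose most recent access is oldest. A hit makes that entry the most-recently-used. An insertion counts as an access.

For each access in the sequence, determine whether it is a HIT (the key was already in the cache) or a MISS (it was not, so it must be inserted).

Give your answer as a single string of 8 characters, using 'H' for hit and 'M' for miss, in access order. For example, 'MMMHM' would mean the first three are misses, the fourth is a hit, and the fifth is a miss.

LRU simulation (capacity=4):
  1. access E: MISS. Cache (LRU->MRU): [E]
  2. access E: HIT. Cache (LRU->MRU): [E]
  3. access E: HIT. Cache (LRU->MRU): [E]
  4. access E: HIT. Cache (LRU->MRU): [E]
  5. access P: MISS. Cache (LRU->MRU): [E P]
  6. access Z: MISS. Cache (LRU->MRU): [E P Z]
  7. access U: MISS. Cache (LRU->MRU): [E P Z U]
  8. access E: HIT. Cache (LRU->MRU): [P Z U E]
Total: 4 hits, 4 misses, 0 evictions

Answer: MHHHMMMH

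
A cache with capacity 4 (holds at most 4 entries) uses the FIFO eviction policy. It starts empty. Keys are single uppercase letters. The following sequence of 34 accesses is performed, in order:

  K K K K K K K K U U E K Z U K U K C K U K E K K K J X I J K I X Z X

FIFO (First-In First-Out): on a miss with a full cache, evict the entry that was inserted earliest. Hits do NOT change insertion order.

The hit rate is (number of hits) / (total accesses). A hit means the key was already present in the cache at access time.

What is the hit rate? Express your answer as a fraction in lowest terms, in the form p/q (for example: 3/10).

Answer: 21/34

Derivation:
FIFO simulation (capacity=4):
  1. access K: MISS. Cache (old->new): [K]
  2. access K: HIT. Cache (old->new): [K]
  3. access K: HIT. Cache (old->new): [K]
  4. access K: HIT. Cache (old->new): [K]
  5. access K: HIT. Cache (old->new): [K]
  6. access K: HIT. Cache (old->new): [K]
  7. access K: HIT. Cache (old->new): [K]
  8. access K: HIT. Cache (old->new): [K]
  9. access U: MISS. Cache (old->new): [K U]
  10. access U: HIT. Cache (old->new): [K U]
  11. access E: MISS. Cache (old->new): [K U E]
  12. access K: HIT. Cache (old->new): [K U E]
  13. access Z: MISS. Cache (old->new): [K U E Z]
  14. access U: HIT. Cache (old->new): [K U E Z]
  15. access K: HIT. Cache (old->new): [K U E Z]
  16. access U: HIT. Cache (old->new): [K U E Z]
  17. access K: HIT. Cache (old->new): [K U E Z]
  18. access C: MISS, evict K. Cache (old->new): [U E Z C]
  19. access K: MISS, evict U. Cache (old->new): [E Z C K]
  20. access U: MISS, evict E. Cache (old->new): [Z C K U]
  21. access K: HIT. Cache (old->new): [Z C K U]
  22. access E: MISS, evict Z. Cache (old->new): [C K U E]
  23. access K: HIT. Cache (old->new): [C K U E]
  24. access K: HIT. Cache (old->new): [C K U E]
  25. access K: HIT. Cache (old->new): [C K U E]
  26. access J: MISS, evict C. Cache (old->new): [K U E J]
  27. access X: MISS, evict K. Cache (old->new): [U E J X]
  28. access I: MISS, evict U. Cache (old->new): [E J X I]
  29. access J: HIT. Cache (old->new): [E J X I]
  30. access K: MISS, evict E. Cache (old->new): [J X I K]
  31. access I: HIT. Cache (old->new): [J X I K]
  32. access X: HIT. Cache (old->new): [J X I K]
  33. access Z: MISS, evict J. Cache (old->new): [X I K Z]
  34. access X: HIT. Cache (old->new): [X I K Z]
Total: 21 hits, 13 misses, 9 evictions

Hit rate = 21/34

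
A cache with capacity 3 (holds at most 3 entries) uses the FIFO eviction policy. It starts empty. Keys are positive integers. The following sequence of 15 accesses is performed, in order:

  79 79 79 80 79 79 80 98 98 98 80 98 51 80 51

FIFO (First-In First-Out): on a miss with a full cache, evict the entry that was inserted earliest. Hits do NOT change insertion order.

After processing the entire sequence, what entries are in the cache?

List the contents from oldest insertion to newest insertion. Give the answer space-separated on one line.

Answer: 80 98 51

Derivation:
FIFO simulation (capacity=3):
  1. access 79: MISS. Cache (old->new): [79]
  2. access 79: HIT. Cache (old->new): [79]
  3. access 79: HIT. Cache (old->new): [79]
  4. access 80: MISS. Cache (old->new): [79 80]
  5. access 79: HIT. Cache (old->new): [79 80]
  6. access 79: HIT. Cache (old->new): [79 80]
  7. access 80: HIT. Cache (old->new): [79 80]
  8. access 98: MISS. Cache (old->new): [79 80 98]
  9. access 98: HIT. Cache (old->new): [79 80 98]
  10. access 98: HIT. Cache (old->new): [79 80 98]
  11. access 80: HIT. Cache (old->new): [79 80 98]
  12. access 98: HIT. Cache (old->new): [79 80 98]
  13. access 51: MISS, evict 79. Cache (old->new): [80 98 51]
  14. access 80: HIT. Cache (old->new): [80 98 51]
  15. access 51: HIT. Cache (old->new): [80 98 51]
Total: 11 hits, 4 misses, 1 evictions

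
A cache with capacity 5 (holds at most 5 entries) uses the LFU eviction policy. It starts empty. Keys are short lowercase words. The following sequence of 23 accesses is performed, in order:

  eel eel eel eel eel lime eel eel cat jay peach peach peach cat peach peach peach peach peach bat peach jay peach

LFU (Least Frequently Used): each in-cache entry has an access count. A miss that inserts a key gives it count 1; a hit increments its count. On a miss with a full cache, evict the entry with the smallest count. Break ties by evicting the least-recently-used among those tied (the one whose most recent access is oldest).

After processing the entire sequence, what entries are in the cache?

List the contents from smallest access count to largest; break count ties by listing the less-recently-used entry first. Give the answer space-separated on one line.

LFU simulation (capacity=5):
  1. access eel: MISS. Cache: [eel(c=1)]
  2. access eel: HIT, count now 2. Cache: [eel(c=2)]
  3. access eel: HIT, count now 3. Cache: [eel(c=3)]
  4. access eel: HIT, count now 4. Cache: [eel(c=4)]
  5. access eel: HIT, count now 5. Cache: [eel(c=5)]
  6. access lime: MISS. Cache: [lime(c=1) eel(c=5)]
  7. access eel: HIT, count now 6. Cache: [lime(c=1) eel(c=6)]
  8. access eel: HIT, count now 7. Cache: [lime(c=1) eel(c=7)]
  9. access cat: MISS. Cache: [lime(c=1) cat(c=1) eel(c=7)]
  10. access jay: MISS. Cache: [lime(c=1) cat(c=1) jay(c=1) eel(c=7)]
  11. access peach: MISS. Cache: [lime(c=1) cat(c=1) jay(c=1) peach(c=1) eel(c=7)]
  12. access peach: HIT, count now 2. Cache: [lime(c=1) cat(c=1) jay(c=1) peach(c=2) eel(c=7)]
  13. access peach: HIT, count now 3. Cache: [lime(c=1) cat(c=1) jay(c=1) peach(c=3) eel(c=7)]
  14. access cat: HIT, count now 2. Cache: [lime(c=1) jay(c=1) cat(c=2) peach(c=3) eel(c=7)]
  15. access peach: HIT, count now 4. Cache: [lime(c=1) jay(c=1) cat(c=2) peach(c=4) eel(c=7)]
  16. access peach: HIT, count now 5. Cache: [lime(c=1) jay(c=1) cat(c=2) peach(c=5) eel(c=7)]
  17. access peach: HIT, count now 6. Cache: [lime(c=1) jay(c=1) cat(c=2) peach(c=6) eel(c=7)]
  18. access peach: HIT, count now 7. Cache: [lime(c=1) jay(c=1) cat(c=2) eel(c=7) peach(c=7)]
  19. access peach: HIT, count now 8. Cache: [lime(c=1) jay(c=1) cat(c=2) eel(c=7) peach(c=8)]
  20. access bat: MISS, evict lime(c=1). Cache: [jay(c=1) bat(c=1) cat(c=2) eel(c=7) peach(c=8)]
  21. access peach: HIT, count now 9. Cache: [jay(c=1) bat(c=1) cat(c=2) eel(c=7) peach(c=9)]
  22. access jay: HIT, count now 2. Cache: [bat(c=1) cat(c=2) jay(c=2) eel(c=7) peach(c=9)]
  23. access peach: HIT, count now 10. Cache: [bat(c=1) cat(c=2) jay(c=2) eel(c=7) peach(c=10)]
Total: 17 hits, 6 misses, 1 evictions

Answer: bat cat jay eel peach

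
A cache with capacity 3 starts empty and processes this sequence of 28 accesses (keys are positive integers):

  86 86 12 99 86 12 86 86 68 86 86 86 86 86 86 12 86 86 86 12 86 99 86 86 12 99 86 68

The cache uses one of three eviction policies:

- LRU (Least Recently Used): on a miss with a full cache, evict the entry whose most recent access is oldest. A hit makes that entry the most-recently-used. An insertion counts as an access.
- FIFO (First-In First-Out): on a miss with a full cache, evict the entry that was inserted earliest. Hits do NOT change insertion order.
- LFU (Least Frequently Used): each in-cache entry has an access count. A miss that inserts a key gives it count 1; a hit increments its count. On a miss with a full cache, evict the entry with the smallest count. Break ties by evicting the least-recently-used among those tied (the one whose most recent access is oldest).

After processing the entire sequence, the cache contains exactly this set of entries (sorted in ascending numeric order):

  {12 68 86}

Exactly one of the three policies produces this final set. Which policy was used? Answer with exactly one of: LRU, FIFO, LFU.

Answer: LFU

Derivation:
Simulating under each policy and comparing final sets:
  LRU: final set = {68 86 99} -> differs
  FIFO: final set = {12 68 99} -> differs
  LFU: final set = {12 68 86} -> MATCHES target
Only LFU produces the target set.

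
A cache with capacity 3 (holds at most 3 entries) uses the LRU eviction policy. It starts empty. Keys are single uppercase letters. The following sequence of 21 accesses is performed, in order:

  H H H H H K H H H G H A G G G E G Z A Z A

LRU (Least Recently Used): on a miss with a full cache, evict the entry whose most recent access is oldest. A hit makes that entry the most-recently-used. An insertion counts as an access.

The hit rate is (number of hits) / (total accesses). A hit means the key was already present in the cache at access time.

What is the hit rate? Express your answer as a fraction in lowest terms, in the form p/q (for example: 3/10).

LRU simulation (capacity=3):
  1. access H: MISS. Cache (LRU->MRU): [H]
  2. access H: HIT. Cache (LRU->MRU): [H]
  3. access H: HIT. Cache (LRU->MRU): [H]
  4. access H: HIT. Cache (LRU->MRU): [H]
  5. access H: HIT. Cache (LRU->MRU): [H]
  6. access K: MISS. Cache (LRU->MRU): [H K]
  7. access H: HIT. Cache (LRU->MRU): [K H]
  8. access H: HIT. Cache (LRU->MRU): [K H]
  9. access H: HIT. Cache (LRU->MRU): [K H]
  10. access G: MISS. Cache (LRU->MRU): [K H G]
  11. access H: HIT. Cache (LRU->MRU): [K G H]
  12. access A: MISS, evict K. Cache (LRU->MRU): [G H A]
  13. access G: HIT. Cache (LRU->MRU): [H A G]
  14. access G: HIT. Cache (LRU->MRU): [H A G]
  15. access G: HIT. Cache (LRU->MRU): [H A G]
  16. access E: MISS, evict H. Cache (LRU->MRU): [A G E]
  17. access G: HIT. Cache (LRU->MRU): [A E G]
  18. access Z: MISS, evict A. Cache (LRU->MRU): [E G Z]
  19. access A: MISS, evict E. Cache (LRU->MRU): [G Z A]
  20. access Z: HIT. Cache (LRU->MRU): [G A Z]
  21. access A: HIT. Cache (LRU->MRU): [G Z A]
Total: 14 hits, 7 misses, 4 evictions

Hit rate = 14/21 = 2/3

Answer: 2/3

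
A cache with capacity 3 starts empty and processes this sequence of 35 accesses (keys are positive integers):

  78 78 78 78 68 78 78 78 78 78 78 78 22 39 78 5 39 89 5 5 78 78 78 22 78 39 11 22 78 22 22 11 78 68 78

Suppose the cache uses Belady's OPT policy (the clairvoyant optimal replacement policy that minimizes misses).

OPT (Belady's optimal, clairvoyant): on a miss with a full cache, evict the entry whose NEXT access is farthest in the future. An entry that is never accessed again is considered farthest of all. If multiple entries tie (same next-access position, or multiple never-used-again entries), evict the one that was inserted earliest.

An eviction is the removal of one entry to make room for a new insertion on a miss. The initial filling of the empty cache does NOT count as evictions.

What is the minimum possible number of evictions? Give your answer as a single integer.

Answer: 7

Derivation:
OPT (Belady) simulation (capacity=3):
  1. access 78: MISS. Cache: [78]
  2. access 78: HIT. Next use of 78: step 3. Cache: [78]
  3. access 78: HIT. Next use of 78: step 4. Cache: [78]
  4. access 78: HIT. Next use of 78: step 6. Cache: [78]
  5. access 68: MISS. Cache: [78 68]
  6. access 78: HIT. Next use of 78: step 7. Cache: [78 68]
  7. access 78: HIT. Next use of 78: step 8. Cache: [78 68]
  8. access 78: HIT. Next use of 78: step 9. Cache: [78 68]
  9. access 78: HIT. Next use of 78: step 10. Cache: [78 68]
  10. access 78: HIT. Next use of 78: step 11. Cache: [78 68]
  11. access 78: HIT. Next use of 78: step 12. Cache: [78 68]
  12. access 78: HIT. Next use of 78: step 15. Cache: [78 68]
  13. access 22: MISS. Cache: [78 68 22]
  14. access 39: MISS, evict 68 (next use: step 34). Cache: [78 22 39]
  15. access 78: HIT. Next use of 78: step 21. Cache: [78 22 39]
  16. access 5: MISS, evict 22 (next use: step 24). Cache: [78 39 5]
  17. access 39: HIT. Next use of 39: step 26. Cache: [78 39 5]
  18. access 89: MISS, evict 39 (next use: step 26). Cache: [78 5 89]
  19. access 5: HIT. Next use of 5: step 20. Cache: [78 5 89]
  20. access 5: HIT. Next use of 5: never. Cache: [78 5 89]
  21. access 78: HIT. Next use of 78: step 22. Cache: [78 5 89]
  22. access 78: HIT. Next use of 78: step 23. Cache: [78 5 89]
  23. access 78: HIT. Next use of 78: step 25. Cache: [78 5 89]
  24. access 22: MISS, evict 5 (next use: never). Cache: [78 89 22]
  25. access 78: HIT. Next use of 78: step 29. Cache: [78 89 22]
  26. access 39: MISS, evict 89 (next use: never). Cache: [78 22 39]
  27. access 11: MISS, evict 39 (next use: never). Cache: [78 22 11]
  28. access 22: HIT. Next use of 22: step 30. Cache: [78 22 11]
  29. access 78: HIT. Next use of 78: step 33. Cache: [78 22 11]
  30. access 22: HIT. Next use of 22: step 31. Cache: [78 22 11]
  31. access 22: HIT. Next use of 22: never. Cache: [78 22 11]
  32. access 11: HIT. Next use of 11: never. Cache: [78 22 11]
  33. access 78: HIT. Next use of 78: step 35. Cache: [78 22 11]
  34. access 68: MISS, evict 22 (next use: never). Cache: [78 11 68]
  35. access 78: HIT. Next use of 78: never. Cache: [78 11 68]
Total: 25 hits, 10 misses, 7 evictions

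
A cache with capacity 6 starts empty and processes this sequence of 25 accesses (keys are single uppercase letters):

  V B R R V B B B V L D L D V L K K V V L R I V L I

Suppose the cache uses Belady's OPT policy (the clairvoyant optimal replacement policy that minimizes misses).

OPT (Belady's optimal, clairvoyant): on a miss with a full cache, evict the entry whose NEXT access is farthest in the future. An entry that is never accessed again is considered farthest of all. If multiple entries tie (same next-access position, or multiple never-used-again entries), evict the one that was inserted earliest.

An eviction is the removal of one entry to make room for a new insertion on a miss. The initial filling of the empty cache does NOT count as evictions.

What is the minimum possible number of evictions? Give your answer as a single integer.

OPT (Belady) simulation (capacity=6):
  1. access V: MISS. Cache: [V]
  2. access B: MISS. Cache: [V B]
  3. access R: MISS. Cache: [V B R]
  4. access R: HIT. Next use of R: step 21. Cache: [V B R]
  5. access V: HIT. Next use of V: step 9. Cache: [V B R]
  6. access B: HIT. Next use of B: step 7. Cache: [V B R]
  7. access B: HIT. Next use of B: step 8. Cache: [V B R]
  8. access B: HIT. Next use of B: never. Cache: [V B R]
  9. access V: HIT. Next use of V: step 14. Cache: [V B R]
  10. access L: MISS. Cache: [V B R L]
  11. access D: MISS. Cache: [V B R L D]
  12. access L: HIT. Next use of L: step 15. Cache: [V B R L D]
  13. access D: HIT. Next use of D: never. Cache: [V B R L D]
  14. access V: HIT. Next use of V: step 18. Cache: [V B R L D]
  15. access L: HIT. Next use of L: step 20. Cache: [V B R L D]
  16. access K: MISS. Cache: [V B R L D K]
  17. access K: HIT. Next use of K: never. Cache: [V B R L D K]
  18. access V: HIT. Next use of V: step 19. Cache: [V B R L D K]
  19. access V: HIT. Next use of V: step 23. Cache: [V B R L D K]
  20. access L: HIT. Next use of L: step 24. Cache: [V B R L D K]
  21. access R: HIT. Next use of R: never. Cache: [V B R L D K]
  22. access I: MISS, evict B (next use: never). Cache: [V R L D K I]
  23. access V: HIT. Next use of V: never. Cache: [V R L D K I]
  24. access L: HIT. Next use of L: never. Cache: [V R L D K I]
  25. access I: HIT. Next use of I: never. Cache: [V R L D K I]
Total: 18 hits, 7 misses, 1 evictions

Answer: 1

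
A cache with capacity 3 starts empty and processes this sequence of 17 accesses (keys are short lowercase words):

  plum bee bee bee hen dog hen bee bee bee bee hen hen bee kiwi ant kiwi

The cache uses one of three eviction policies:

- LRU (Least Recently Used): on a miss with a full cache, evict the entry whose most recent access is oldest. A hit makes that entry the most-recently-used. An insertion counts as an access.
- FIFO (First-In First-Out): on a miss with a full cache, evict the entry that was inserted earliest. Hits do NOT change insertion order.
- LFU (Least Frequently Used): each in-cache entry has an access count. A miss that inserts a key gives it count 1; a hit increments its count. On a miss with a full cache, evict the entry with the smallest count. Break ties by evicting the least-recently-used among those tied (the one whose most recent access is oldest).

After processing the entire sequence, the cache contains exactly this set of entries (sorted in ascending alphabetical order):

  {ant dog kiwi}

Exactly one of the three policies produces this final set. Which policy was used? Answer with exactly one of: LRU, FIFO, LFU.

Simulating under each policy and comparing final sets:
  LRU: final set = {ant bee kiwi} -> differs
  FIFO: final set = {ant dog kiwi} -> MATCHES target
  LFU: final set = {bee hen kiwi} -> differs
Only FIFO produces the target set.

Answer: FIFO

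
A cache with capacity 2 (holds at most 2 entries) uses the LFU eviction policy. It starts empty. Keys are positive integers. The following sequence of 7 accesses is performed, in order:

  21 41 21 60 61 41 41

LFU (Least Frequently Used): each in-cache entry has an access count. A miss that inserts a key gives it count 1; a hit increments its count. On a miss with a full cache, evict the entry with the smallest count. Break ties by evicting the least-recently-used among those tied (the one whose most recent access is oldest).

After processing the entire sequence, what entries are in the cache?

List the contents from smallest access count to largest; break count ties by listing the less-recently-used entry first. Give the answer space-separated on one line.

Answer: 21 41

Derivation:
LFU simulation (capacity=2):
  1. access 21: MISS. Cache: [21(c=1)]
  2. access 41: MISS. Cache: [21(c=1) 41(c=1)]
  3. access 21: HIT, count now 2. Cache: [41(c=1) 21(c=2)]
  4. access 60: MISS, evict 41(c=1). Cache: [60(c=1) 21(c=2)]
  5. access 61: MISS, evict 60(c=1). Cache: [61(c=1) 21(c=2)]
  6. access 41: MISS, evict 61(c=1). Cache: [41(c=1) 21(c=2)]
  7. access 41: HIT, count now 2. Cache: [21(c=2) 41(c=2)]
Total: 2 hits, 5 misses, 3 evictions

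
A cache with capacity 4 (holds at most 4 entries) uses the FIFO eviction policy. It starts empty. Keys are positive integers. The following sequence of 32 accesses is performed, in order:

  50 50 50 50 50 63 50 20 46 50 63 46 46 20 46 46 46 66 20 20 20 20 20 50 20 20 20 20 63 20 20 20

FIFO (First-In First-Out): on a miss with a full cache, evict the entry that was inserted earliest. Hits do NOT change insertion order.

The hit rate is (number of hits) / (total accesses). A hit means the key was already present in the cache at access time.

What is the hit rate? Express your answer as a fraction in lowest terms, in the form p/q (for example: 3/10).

FIFO simulation (capacity=4):
  1. access 50: MISS. Cache (old->new): [50]
  2. access 50: HIT. Cache (old->new): [50]
  3. access 50: HIT. Cache (old->new): [50]
  4. access 50: HIT. Cache (old->new): [50]
  5. access 50: HIT. Cache (old->new): [50]
  6. access 63: MISS. Cache (old->new): [50 63]
  7. access 50: HIT. Cache (old->new): [50 63]
  8. access 20: MISS. Cache (old->new): [50 63 20]
  9. access 46: MISS. Cache (old->new): [50 63 20 46]
  10. access 50: HIT. Cache (old->new): [50 63 20 46]
  11. access 63: HIT. Cache (old->new): [50 63 20 46]
  12. access 46: HIT. Cache (old->new): [50 63 20 46]
  13. access 46: HIT. Cache (old->new): [50 63 20 46]
  14. access 20: HIT. Cache (old->new): [50 63 20 46]
  15. access 46: HIT. Cache (old->new): [50 63 20 46]
  16. access 46: HIT. Cache (old->new): [50 63 20 46]
  17. access 46: HIT. Cache (old->new): [50 63 20 46]
  18. access 66: MISS, evict 50. Cache (old->new): [63 20 46 66]
  19. access 20: HIT. Cache (old->new): [63 20 46 66]
  20. access 20: HIT. Cache (old->new): [63 20 46 66]
  21. access 20: HIT. Cache (old->new): [63 20 46 66]
  22. access 20: HIT. Cache (old->new): [63 20 46 66]
  23. access 20: HIT. Cache (old->new): [63 20 46 66]
  24. access 50: MISS, evict 63. Cache (old->new): [20 46 66 50]
  25. access 20: HIT. Cache (old->new): [20 46 66 50]
  26. access 20: HIT. Cache (old->new): [20 46 66 50]
  27. access 20: HIT. Cache (old->new): [20 46 66 50]
  28. access 20: HIT. Cache (old->new): [20 46 66 50]
  29. access 63: MISS, evict 20. Cache (old->new): [46 66 50 63]
  30. access 20: MISS, evict 46. Cache (old->new): [66 50 63 20]
  31. access 20: HIT. Cache (old->new): [66 50 63 20]
  32. access 20: HIT. Cache (old->new): [66 50 63 20]
Total: 24 hits, 8 misses, 4 evictions

Hit rate = 24/32 = 3/4

Answer: 3/4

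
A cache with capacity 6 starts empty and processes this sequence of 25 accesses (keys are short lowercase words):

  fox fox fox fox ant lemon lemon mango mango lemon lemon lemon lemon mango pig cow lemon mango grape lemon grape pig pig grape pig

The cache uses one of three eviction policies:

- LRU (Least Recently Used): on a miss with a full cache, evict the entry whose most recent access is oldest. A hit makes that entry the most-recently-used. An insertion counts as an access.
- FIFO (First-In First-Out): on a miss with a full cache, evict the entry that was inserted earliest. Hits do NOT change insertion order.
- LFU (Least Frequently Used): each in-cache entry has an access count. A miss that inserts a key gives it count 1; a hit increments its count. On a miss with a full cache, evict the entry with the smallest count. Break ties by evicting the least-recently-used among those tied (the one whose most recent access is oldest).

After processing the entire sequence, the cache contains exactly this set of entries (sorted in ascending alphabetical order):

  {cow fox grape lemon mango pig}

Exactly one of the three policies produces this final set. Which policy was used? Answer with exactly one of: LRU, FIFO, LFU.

Answer: LFU

Derivation:
Simulating under each policy and comparing final sets:
  LRU: final set = {ant cow grape lemon mango pig} -> differs
  FIFO: final set = {ant cow grape lemon mango pig} -> differs
  LFU: final set = {cow fox grape lemon mango pig} -> MATCHES target
Only LFU produces the target set.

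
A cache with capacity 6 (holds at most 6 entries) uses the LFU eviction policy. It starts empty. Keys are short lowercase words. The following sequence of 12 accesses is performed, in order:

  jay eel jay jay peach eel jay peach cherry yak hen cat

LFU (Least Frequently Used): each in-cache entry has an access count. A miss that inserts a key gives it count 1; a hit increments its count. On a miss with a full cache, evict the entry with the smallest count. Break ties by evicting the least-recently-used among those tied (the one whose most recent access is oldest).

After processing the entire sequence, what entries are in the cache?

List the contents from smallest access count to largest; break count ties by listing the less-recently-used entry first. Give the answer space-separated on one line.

LFU simulation (capacity=6):
  1. access jay: MISS. Cache: [jay(c=1)]
  2. access eel: MISS. Cache: [jay(c=1) eel(c=1)]
  3. access jay: HIT, count now 2. Cache: [eel(c=1) jay(c=2)]
  4. access jay: HIT, count now 3. Cache: [eel(c=1) jay(c=3)]
  5. access peach: MISS. Cache: [eel(c=1) peach(c=1) jay(c=3)]
  6. access eel: HIT, count now 2. Cache: [peach(c=1) eel(c=2) jay(c=3)]
  7. access jay: HIT, count now 4. Cache: [peach(c=1) eel(c=2) jay(c=4)]
  8. access peach: HIT, count now 2. Cache: [eel(c=2) peach(c=2) jay(c=4)]
  9. access cherry: MISS. Cache: [cherry(c=1) eel(c=2) peach(c=2) jay(c=4)]
  10. access yak: MISS. Cache: [cherry(c=1) yak(c=1) eel(c=2) peach(c=2) jay(c=4)]
  11. access hen: MISS. Cache: [cherry(c=1) yak(c=1) hen(c=1) eel(c=2) peach(c=2) jay(c=4)]
  12. access cat: MISS, evict cherry(c=1). Cache: [yak(c=1) hen(c=1) cat(c=1) eel(c=2) peach(c=2) jay(c=4)]
Total: 5 hits, 7 misses, 1 evictions

Answer: yak hen cat eel peach jay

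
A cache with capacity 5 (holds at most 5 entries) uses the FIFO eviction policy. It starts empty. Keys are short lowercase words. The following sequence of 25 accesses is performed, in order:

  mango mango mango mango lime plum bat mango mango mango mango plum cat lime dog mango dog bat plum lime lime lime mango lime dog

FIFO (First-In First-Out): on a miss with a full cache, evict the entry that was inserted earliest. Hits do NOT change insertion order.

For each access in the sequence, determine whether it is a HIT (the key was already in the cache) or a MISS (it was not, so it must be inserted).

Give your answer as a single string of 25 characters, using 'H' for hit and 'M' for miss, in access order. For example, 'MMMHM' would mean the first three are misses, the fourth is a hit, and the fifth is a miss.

Answer: MHHHMMMHHHHHMHMMHHHMHHHHH

Derivation:
FIFO simulation (capacity=5):
  1. access mango: MISS. Cache (old->new): [mango]
  2. access mango: HIT. Cache (old->new): [mango]
  3. access mango: HIT. Cache (old->new): [mango]
  4. access mango: HIT. Cache (old->new): [mango]
  5. access lime: MISS. Cache (old->new): [mango lime]
  6. access plum: MISS. Cache (old->new): [mango lime plum]
  7. access bat: MISS. Cache (old->new): [mango lime plum bat]
  8. access mango: HIT. Cache (old->new): [mango lime plum bat]
  9. access mango: HIT. Cache (old->new): [mango lime plum bat]
  10. access mango: HIT. Cache (old->new): [mango lime plum bat]
  11. access mango: HIT. Cache (old->new): [mango lime plum bat]
  12. access plum: HIT. Cache (old->new): [mango lime plum bat]
  13. access cat: MISS. Cache (old->new): [mango lime plum bat cat]
  14. access lime: HIT. Cache (old->new): [mango lime plum bat cat]
  15. access dog: MISS, evict mango. Cache (old->new): [lime plum bat cat dog]
  16. access mango: MISS, evict lime. Cache (old->new): [plum bat cat dog mango]
  17. access dog: HIT. Cache (old->new): [plum bat cat dog mango]
  18. access bat: HIT. Cache (old->new): [plum bat cat dog mango]
  19. access plum: HIT. Cache (old->new): [plum bat cat dog mango]
  20. access lime: MISS, evict plum. Cache (old->new): [bat cat dog mango lime]
  21. access lime: HIT. Cache (old->new): [bat cat dog mango lime]
  22. access lime: HIT. Cache (old->new): [bat cat dog mango lime]
  23. access mango: HIT. Cache (old->new): [bat cat dog mango lime]
  24. access lime: HIT. Cache (old->new): [bat cat dog mango lime]
  25. access dog: HIT. Cache (old->new): [bat cat dog mango lime]
Total: 17 hits, 8 misses, 3 evictions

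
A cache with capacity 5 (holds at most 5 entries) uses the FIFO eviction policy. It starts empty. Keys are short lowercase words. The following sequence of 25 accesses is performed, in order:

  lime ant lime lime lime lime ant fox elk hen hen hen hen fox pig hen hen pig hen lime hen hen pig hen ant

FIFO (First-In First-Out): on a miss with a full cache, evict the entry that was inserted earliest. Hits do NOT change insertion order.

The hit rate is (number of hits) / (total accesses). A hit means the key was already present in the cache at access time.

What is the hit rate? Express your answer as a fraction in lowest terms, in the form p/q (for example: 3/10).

Answer: 17/25

Derivation:
FIFO simulation (capacity=5):
  1. access lime: MISS. Cache (old->new): [lime]
  2. access ant: MISS. Cache (old->new): [lime ant]
  3. access lime: HIT. Cache (old->new): [lime ant]
  4. access lime: HIT. Cache (old->new): [lime ant]
  5. access lime: HIT. Cache (old->new): [lime ant]
  6. access lime: HIT. Cache (old->new): [lime ant]
  7. access ant: HIT. Cache (old->new): [lime ant]
  8. access fox: MISS. Cache (old->new): [lime ant fox]
  9. access elk: MISS. Cache (old->new): [lime ant fox elk]
  10. access hen: MISS. Cache (old->new): [lime ant fox elk hen]
  11. access hen: HIT. Cache (old->new): [lime ant fox elk hen]
  12. access hen: HIT. Cache (old->new): [lime ant fox elk hen]
  13. access hen: HIT. Cache (old->new): [lime ant fox elk hen]
  14. access fox: HIT. Cache (old->new): [lime ant fox elk hen]
  15. access pig: MISS, evict lime. Cache (old->new): [ant fox elk hen pig]
  16. access hen: HIT. Cache (old->new): [ant fox elk hen pig]
  17. access hen: HIT. Cache (old->new): [ant fox elk hen pig]
  18. access pig: HIT. Cache (old->new): [ant fox elk hen pig]
  19. access hen: HIT. Cache (old->new): [ant fox elk hen pig]
  20. access lime: MISS, evict ant. Cache (old->new): [fox elk hen pig lime]
  21. access hen: HIT. Cache (old->new): [fox elk hen pig lime]
  22. access hen: HIT. Cache (old->new): [fox elk hen pig lime]
  23. access pig: HIT. Cache (old->new): [fox elk hen pig lime]
  24. access hen: HIT. Cache (old->new): [fox elk hen pig lime]
  25. access ant: MISS, evict fox. Cache (old->new): [elk hen pig lime ant]
Total: 17 hits, 8 misses, 3 evictions

Hit rate = 17/25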